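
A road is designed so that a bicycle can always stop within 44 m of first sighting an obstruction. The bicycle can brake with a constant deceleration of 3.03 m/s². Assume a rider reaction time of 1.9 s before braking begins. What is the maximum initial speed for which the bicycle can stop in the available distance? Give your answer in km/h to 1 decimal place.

Stopping distance: v·t_r + v²/(2a) = 44 with t_r = 1.9 s and a = 3.030 m/s².
So v² + 11.514 v − 266.64 = 0.
Positive root: v = −a·t_r + √((a·t_r)² + 2a·d) = −5.757 + √(33.143 + 266.64) = 11.5572 m/s.
11.5572 m/s × 3.6 = 41.606 km/h.

Maximum speed ≈ 41.6 km/h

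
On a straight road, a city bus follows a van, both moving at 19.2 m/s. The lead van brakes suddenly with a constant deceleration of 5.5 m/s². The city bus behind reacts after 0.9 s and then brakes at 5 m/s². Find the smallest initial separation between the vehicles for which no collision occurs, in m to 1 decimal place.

Leader travels v²/(2a_L) = 368.640 / 11.000 = 33.513 m before stopping.
Follower covers v·t_r = 19.2000 × 0.9 = 17.280 m while reacting, then v²/(2a_F) = 368.640 / 10.000 = 36.864 m while braking, for a total of 17.280 + 36.864 = 54.144 m.
Since a_F ≤ a_L and the follower starts braking later, the follower is never slower than the leader, so the closest approach is when both have stopped.
Minimum gap = 54.144 − 33.513 = 20.631 m.

Minimum gap ≈ 20.6 m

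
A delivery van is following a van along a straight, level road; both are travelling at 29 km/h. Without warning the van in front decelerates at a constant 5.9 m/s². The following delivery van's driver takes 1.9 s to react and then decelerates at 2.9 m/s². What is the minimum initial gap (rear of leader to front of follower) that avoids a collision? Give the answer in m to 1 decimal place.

Minimum gap ≈ 21.0 m

29 km/h ÷ 3.6 = 8.0556 m/s.
Leader travels v²/(2a_L) = 64.893 / 11.800 = 5.499 m before stopping.
Follower covers v·t_r = 8.0556 × 1.9 = 15.306 m while reacting, then v²/(2a_F) = 64.893 / 5.800 = 11.188 m while braking, for a total of 15.306 + 11.188 = 26.494 m.
Since a_F ≤ a_L and the follower starts braking later, the follower is never slower than the leader, so the closest approach is when both have stopped.
Minimum gap = 26.494 − 5.499 = 20.995 m.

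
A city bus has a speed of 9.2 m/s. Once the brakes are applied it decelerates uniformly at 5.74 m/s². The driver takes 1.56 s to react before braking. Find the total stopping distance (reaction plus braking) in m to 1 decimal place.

Reaction distance = v·t_r = 9.2000 × 1.56 = 14.352 m.
Braking distance = v²/(2a) = 9.2000² / (2 × 5.740) = 84.640 / 11.480 = 7.373 m.
Total = 14.352 + 7.373 = 21.725 m.

Total stopping distance ≈ 21.7 m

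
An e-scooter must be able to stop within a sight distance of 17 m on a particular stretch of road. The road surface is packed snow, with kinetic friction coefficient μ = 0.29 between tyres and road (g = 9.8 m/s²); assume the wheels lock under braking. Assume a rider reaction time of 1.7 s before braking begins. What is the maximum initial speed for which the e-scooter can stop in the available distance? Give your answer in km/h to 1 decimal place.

Maximum speed ≈ 22.0 km/h

a = μg = 0.29 × 9.8 = 2.842 m/s².
Stopping distance: v·t_r + v²/(2a) = 17 with t_r = 1.7 s and a = 2.842 m/s².
So v² + 9.663 v − 96.63 = 0.
Positive root: v = −a·t_r + √((a·t_r)² + 2a·d) = −4.831 + √(23.339 + 96.63) = 6.1220 m/s.
6.1220 m/s × 3.6 = 22.039 km/h.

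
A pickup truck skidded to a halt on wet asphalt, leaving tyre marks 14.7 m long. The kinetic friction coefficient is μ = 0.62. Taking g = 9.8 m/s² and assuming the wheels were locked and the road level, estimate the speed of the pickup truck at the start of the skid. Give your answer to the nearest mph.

Deceleration a = μg = 0.62 × 9.8 = 6.076 m/s².
v = √(2a·d) = √(2 × 6.076 × 14.7) = √178.634 = 13.3654 m/s.
= 13.3654 ÷ 0.44704 = 29.898 mph.

Initial speed ≈ 30 mph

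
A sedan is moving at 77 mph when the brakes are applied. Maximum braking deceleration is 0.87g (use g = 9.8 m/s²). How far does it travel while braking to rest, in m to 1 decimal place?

Braking distance ≈ 69.5 m

77 mph × 0.44704 = 34.4221 m/s.
a = 0.87 × 9.8 = 8.526 m/s².
Braking distance = v²/(2a) = 34.4221² / (2 × 8.526) = 1184.881 / 17.052 = 69.486 m.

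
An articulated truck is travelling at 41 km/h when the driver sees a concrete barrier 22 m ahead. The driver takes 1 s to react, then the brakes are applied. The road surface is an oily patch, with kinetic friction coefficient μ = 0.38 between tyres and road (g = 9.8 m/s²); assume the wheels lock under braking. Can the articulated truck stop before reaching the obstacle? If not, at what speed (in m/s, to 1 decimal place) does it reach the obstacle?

41 km/h ÷ 3.6 = 11.3889 m/s.
a = μg = 0.38 × 9.8 = 3.724 m/s².
Reaction distance = 11.3889 × 1 = 11.389 m.
Braking distance needed to stop: v²/(2a) = 129.707 / 7.448 = 17.415 m, so total needed = 11.389 + 17.415 = 28.804 m > 22 m — it cannot stop.
Distance remaining when braking begins: 22 − 11.389 = 10.611 m.
v² = v₀² − 2a·d = 129.707 − 2 × 3.724 × 10.611 = 50.676 m²/s².
v = √50.676 = 7.119 m/s.

No — it strikes the obstacle at 7.1 m/s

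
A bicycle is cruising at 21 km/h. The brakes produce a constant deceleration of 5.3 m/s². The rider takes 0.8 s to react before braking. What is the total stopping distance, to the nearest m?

Total stopping distance ≈ 8 m

21 km/h ÷ 3.6 = 5.8333 m/s.
Reaction distance = v·t_r = 5.8333 × 0.8 = 4.667 m.
Braking distance = v²/(2a) = 5.8333² / (2 × 5.300) = 34.027 / 10.600 = 3.210 m.
Total = 4.667 + 3.210 = 7.877 m.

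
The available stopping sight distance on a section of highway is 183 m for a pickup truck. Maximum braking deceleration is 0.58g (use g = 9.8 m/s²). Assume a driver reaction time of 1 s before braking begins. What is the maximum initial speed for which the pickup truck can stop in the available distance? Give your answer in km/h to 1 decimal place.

a = 0.58 × 9.8 = 5.684 m/s².
Stopping distance: v·t_r + v²/(2a) = 183 with t_r = 1 s and a = 5.684 m/s².
So v² + 11.368 v − 2080.34 = 0.
Positive root: v = −a·t_r + √((a·t_r)² + 2a·d) = −5.684 + √(32.308 + 2080.34) = 40.2796 m/s.
40.2796 m/s × 3.6 = 145.007 km/h.

Maximum speed ≈ 145.0 km/h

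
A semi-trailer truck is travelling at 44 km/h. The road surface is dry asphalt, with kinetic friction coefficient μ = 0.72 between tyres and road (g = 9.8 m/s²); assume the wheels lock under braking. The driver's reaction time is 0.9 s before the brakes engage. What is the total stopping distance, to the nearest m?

Total stopping distance ≈ 22 m

44 km/h ÷ 3.6 = 12.2222 m/s.
a = μg = 0.72 × 9.8 = 7.056 m/s².
Reaction distance = v·t_r = 12.2222 × 0.9 = 11.000 m.
Braking distance = v²/(2a) = 12.2222² / (2 × 7.056) = 149.382 / 14.112 = 10.585 m.
Total = 11.000 + 10.585 = 21.585 m.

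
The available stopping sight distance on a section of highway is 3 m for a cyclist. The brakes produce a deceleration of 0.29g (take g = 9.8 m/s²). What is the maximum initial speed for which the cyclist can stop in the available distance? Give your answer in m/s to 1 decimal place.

Maximum speed ≈ 4.1 m/s

a = 0.29 × 9.8 = 2.842 m/s².
v²/(2a) = d ⇒ v = √(2 × 2.842 × 3) = √17.05 = 4.1292 m/s.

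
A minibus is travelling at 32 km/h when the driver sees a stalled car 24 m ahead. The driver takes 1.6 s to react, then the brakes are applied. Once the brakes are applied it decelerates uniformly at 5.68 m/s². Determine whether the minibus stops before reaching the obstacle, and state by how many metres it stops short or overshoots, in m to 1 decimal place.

32 km/h ÷ 3.6 = 8.8889 m/s.
Reaction distance = 8.8889 × 1.6 = 14.222 m.
Braking distance = v²/(2a) = 79.013 / 11.360 = 6.955 m.
Total stopping distance = 14.222 + 6.955 = 21.177 m, vs 24 m available — it stops with 24 − 21.177 = 2.823 m to spare.

Yes — it stops 2.8 m short of the obstacle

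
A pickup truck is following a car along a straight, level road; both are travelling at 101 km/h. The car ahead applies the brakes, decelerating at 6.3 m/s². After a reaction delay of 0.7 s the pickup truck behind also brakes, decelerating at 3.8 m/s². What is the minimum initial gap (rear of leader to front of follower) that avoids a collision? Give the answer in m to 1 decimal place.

Minimum gap ≈ 60.7 m

101 km/h ÷ 3.6 = 28.0556 m/s.
Leader travels v²/(2a_L) = 787.117 / 12.600 = 62.470 m before stopping.
Follower covers v·t_r = 28.0556 × 0.7 = 19.639 m while reacting, then v²/(2a_F) = 787.117 / 7.600 = 103.568 m while braking, for a total of 19.639 + 103.568 = 123.207 m.
Since a_F ≤ a_L and the follower starts braking later, the follower is never slower than the leader, so the closest approach is when both have stopped.
Minimum gap = 123.207 − 62.470 = 60.737 m.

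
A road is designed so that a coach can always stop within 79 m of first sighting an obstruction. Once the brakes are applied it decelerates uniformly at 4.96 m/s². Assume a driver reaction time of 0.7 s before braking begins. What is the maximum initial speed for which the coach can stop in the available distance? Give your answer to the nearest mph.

Stopping distance: v·t_r + v²/(2a) = 79 with t_r = 0.7 s and a = 4.960 m/s².
So v² + 6.944 v − 783.68 = 0.
Positive root: v = −a·t_r + √((a·t_r)² + 2a·d) = −3.472 + √(12.055 + 783.68) = 24.7368 m/s.
24.7368 m/s ÷ 0.44704 = 55.335 mph.

Maximum speed ≈ 55 mph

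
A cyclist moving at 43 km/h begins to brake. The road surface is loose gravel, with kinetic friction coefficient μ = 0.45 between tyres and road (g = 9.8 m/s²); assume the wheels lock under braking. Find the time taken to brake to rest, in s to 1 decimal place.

Braking time ≈ 2.7 s

43 km/h ÷ 3.6 = 11.9444 m/s.
a = μg = 0.45 × 9.8 = 4.410 m/s².
Braking time = v/a = 11.9444 / 4.410 = 2.708 s.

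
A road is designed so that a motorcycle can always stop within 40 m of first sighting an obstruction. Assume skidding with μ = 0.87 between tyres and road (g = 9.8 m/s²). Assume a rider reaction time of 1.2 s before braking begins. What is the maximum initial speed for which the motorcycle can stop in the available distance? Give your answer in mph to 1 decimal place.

a = μg = 0.87 × 9.8 = 8.526 m/s².
Stopping distance: v·t_r + v²/(2a) = 40 with t_r = 1.2 s and a = 8.526 m/s².
So v² + 20.462 v − 682.08 = 0.
Positive root: v = −a·t_r + √((a·t_r)² + 2a·d) = −10.231 + √(104.673 + 682.08) = 17.8181 m/s.
17.8181 m/s ÷ 0.44704 = 39.858 mph.

Maximum speed ≈ 39.9 mph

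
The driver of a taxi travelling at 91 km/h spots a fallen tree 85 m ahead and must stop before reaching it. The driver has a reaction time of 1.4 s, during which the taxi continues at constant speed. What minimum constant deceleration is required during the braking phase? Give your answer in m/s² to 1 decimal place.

Required deceleration ≈ 6.4 m/s²

91 km/h ÷ 3.6 = 25.2778 m/s.
Distance covered during reaction = 25.2778 × 1.4 = 35.389 m.
Distance available for braking: 85 − 35.389 = 49.611 m.
v² = 2a·d ⇒ a = v²/(2d) = 25.2778² / (2 × 49.611) = 638.967 / 99.222 = 6.4398 m/s².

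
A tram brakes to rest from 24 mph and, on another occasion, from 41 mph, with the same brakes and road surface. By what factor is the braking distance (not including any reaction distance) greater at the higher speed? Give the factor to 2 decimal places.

Factor ≈ 2.92

Braking distance d = v²/(2a), so with a fixed, d ∝ v².
Factor = (41/24)² = 1.7083² = 2.9183.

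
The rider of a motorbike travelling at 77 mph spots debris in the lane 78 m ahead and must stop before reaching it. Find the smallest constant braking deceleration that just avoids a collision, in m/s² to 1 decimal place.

Required deceleration ≈ 7.6 m/s²

77 mph × 0.44704 = 34.4221 m/s.
v² = 2a·d ⇒ a = v²/(2d) = 34.4221² / (2 × 78.000) = 1184.881 / 156.000 = 7.5954 m/s².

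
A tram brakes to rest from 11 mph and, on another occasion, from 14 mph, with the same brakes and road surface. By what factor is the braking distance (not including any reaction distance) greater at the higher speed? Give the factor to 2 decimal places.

Factor ≈ 1.62

Braking distance d = v²/(2a), so with a fixed, d ∝ v².
Factor = (14/11)² = 1.2727² = 1.6198.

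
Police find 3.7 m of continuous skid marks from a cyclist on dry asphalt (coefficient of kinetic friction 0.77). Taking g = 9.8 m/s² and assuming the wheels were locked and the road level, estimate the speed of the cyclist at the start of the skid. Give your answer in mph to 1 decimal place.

Initial speed ≈ 16.7 mph

Deceleration a = μg = 0.77 × 9.8 = 7.546 m/s².
v = √(2a·d) = √(2 × 7.546 × 3.7) = √55.840 = 7.4726 m/s.
= 7.4726 ÷ 0.44704 = 16.716 mph.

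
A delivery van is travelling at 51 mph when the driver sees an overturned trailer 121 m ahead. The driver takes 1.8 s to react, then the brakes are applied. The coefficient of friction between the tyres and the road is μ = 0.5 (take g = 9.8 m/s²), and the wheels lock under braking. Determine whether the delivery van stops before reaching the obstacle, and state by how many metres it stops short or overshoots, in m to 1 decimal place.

Yes — it stops 26.9 m short of the obstacle

51 mph × 0.44704 = 22.7990 m/s.
a = μg = 0.5 × 9.8 = 4.900 m/s².
Reaction distance = 22.7990 × 1.8 = 41.038 m.
Braking distance = v²/(2a) = 519.794 / 9.800 = 53.040 m.
Total stopping distance = 41.038 + 53.040 = 94.078 m, vs 121 m available — it stops with 121 − 94.078 = 26.922 m to spare.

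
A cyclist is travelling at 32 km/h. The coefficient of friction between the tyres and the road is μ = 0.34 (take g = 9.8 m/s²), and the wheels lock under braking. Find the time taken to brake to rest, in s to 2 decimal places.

32 km/h ÷ 3.6 = 8.8889 m/s.
a = μg = 0.34 × 9.8 = 3.332 m/s².
Braking time = v/a = 8.8889 / 3.332 = 2.668 s.

Braking time ≈ 2.67 s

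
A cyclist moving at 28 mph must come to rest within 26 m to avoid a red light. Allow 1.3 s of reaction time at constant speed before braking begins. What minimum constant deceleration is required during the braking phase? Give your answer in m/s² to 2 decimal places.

Required deceleration ≈ 8.05 m/s²

28 mph × 0.44704 = 12.5171 m/s.
Distance covered during reaction = 12.5171 × 1.3 = 16.272 m.
Distance available for braking: 26 − 16.272 = 9.728 m.
v² = 2a·d ⇒ a = v²/(2d) = 12.5171² / (2 × 9.728) = 156.678 / 19.456 = 8.0529 m/s².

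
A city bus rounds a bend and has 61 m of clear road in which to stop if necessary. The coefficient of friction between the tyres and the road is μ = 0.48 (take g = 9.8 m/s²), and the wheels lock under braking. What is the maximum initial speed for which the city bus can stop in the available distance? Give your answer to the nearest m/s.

a = μg = 0.48 × 9.8 = 4.704 m/s².
v²/(2a) = d ⇒ v = √(2 × 4.704 × 61) = √573.89 = 23.9560 m/s.

Maximum speed ≈ 24 m/s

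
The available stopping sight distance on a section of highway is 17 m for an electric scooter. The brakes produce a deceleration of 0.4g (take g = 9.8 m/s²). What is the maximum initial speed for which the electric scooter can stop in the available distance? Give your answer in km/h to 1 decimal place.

a = 0.4 × 9.8 = 3.920 m/s².
v²/(2a) = d ⇒ v = √(2 × 3.920 × 17) = √133.28 = 11.5447 m/s.
11.5447 m/s × 3.6 = 41.561 km/h.

Maximum speed ≈ 41.6 km/h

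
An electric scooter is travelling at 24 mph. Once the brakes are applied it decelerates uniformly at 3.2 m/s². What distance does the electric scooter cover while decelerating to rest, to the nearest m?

Braking distance ≈ 18 m

24 mph × 0.44704 = 10.7290 m/s.
Braking distance = v²/(2a) = 10.7290² / (2 × 3.200) = 115.111 / 6.400 = 17.986 m.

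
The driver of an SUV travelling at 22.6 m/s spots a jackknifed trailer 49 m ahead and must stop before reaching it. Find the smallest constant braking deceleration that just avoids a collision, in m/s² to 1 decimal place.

v² = 2a·d ⇒ a = v²/(2d) = 22.6000² / (2 × 49.000) = 510.760 / 98.000 = 5.2118 m/s².

Required deceleration ≈ 5.2 m/s²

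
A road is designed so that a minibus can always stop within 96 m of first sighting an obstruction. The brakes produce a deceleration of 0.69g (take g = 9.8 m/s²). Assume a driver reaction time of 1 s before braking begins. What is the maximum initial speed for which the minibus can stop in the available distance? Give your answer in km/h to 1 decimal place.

a = 0.69 × 9.8 = 6.762 m/s².
Stopping distance: v·t_r + v²/(2a) = 96 with t_r = 1 s and a = 6.762 m/s².
So v² + 13.524 v − 1298.30 = 0.
Positive root: v = −a·t_r + √((a·t_r)² + 2a·d) = −6.762 + √(45.725 + 1298.30) = 29.8989 m/s.
29.8989 m/s × 3.6 = 107.636 km/h.

Maximum speed ≈ 107.6 km/h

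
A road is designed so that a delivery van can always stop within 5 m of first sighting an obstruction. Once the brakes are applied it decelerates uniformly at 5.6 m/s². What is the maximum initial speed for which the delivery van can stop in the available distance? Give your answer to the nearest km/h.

v²/(2a) = d ⇒ v = √(2 × 5.600 × 5) = √56.00 = 7.4833 m/s.
7.4833 m/s × 3.6 = 26.940 km/h.

Maximum speed ≈ 27 km/h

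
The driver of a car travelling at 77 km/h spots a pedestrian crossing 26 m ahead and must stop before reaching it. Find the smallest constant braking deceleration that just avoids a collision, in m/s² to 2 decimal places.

Required deceleration ≈ 8.80 m/s²

77 km/h ÷ 3.6 = 21.3889 m/s.
v² = 2a·d ⇒ a = v²/(2d) = 21.3889² / (2 × 26.000) = 457.485 / 52.000 = 8.7978 m/s².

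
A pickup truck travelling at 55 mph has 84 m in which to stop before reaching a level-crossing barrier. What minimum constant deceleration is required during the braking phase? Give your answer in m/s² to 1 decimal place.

Required deceleration ≈ 3.6 m/s²

55 mph × 0.44704 = 24.5872 m/s.
v² = 2a·d ⇒ a = v²/(2d) = 24.5872² / (2 × 84.000) = 604.530 / 168.000 = 3.5984 m/s².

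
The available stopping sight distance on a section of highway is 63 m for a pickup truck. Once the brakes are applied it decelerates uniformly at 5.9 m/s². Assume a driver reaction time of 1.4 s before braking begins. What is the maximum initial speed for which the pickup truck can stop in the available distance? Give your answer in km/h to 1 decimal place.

Maximum speed ≈ 72.8 km/h

Stopping distance: v·t_r + v²/(2a) = 63 with t_r = 1.4 s and a = 5.900 m/s².
So v² + 16.520 v − 743.40 = 0.
Positive root: v = −a·t_r + √((a·t_r)² + 2a·d) = −8.260 + √(68.228 + 743.40) = 20.2291 m/s.
20.2291 m/s × 3.6 = 72.825 km/h.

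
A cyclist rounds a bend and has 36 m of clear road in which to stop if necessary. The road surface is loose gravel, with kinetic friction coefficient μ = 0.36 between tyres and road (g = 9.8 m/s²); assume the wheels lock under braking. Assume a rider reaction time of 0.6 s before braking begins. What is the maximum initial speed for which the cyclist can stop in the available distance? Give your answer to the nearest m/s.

a = μg = 0.36 × 9.8 = 3.528 m/s².
Stopping distance: v·t_r + v²/(2a) = 36 with t_r = 0.6 s and a = 3.528 m/s².
So v² + 4.234 v − 254.02 = 0.
Positive root: v = −a·t_r + √((a·t_r)² + 2a·d) = −2.117 + √(4.482 + 254.02) = 13.9610 m/s.

Maximum speed ≈ 14 m/s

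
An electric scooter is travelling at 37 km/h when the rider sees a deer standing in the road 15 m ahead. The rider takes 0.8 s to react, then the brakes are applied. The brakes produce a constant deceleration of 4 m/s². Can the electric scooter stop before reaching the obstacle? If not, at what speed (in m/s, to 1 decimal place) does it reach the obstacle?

37 km/h ÷ 3.6 = 10.2778 m/s.
Reaction distance = 10.2778 × 0.8 = 8.222 m.
Braking distance needed to stop: v²/(2a) = 105.633 / 8.000 = 13.204 m, so total needed = 8.222 + 13.204 = 21.426 m > 15 m — it cannot stop.
Distance remaining when braking begins: 15 − 8.222 = 6.778 m.
v² = v₀² − 2a·d = 105.633 − 2 × 4.000 × 6.778 = 51.409 m²/s².
v = √51.409 = 7.170 m/s.

No — it strikes the obstacle at 7.2 m/s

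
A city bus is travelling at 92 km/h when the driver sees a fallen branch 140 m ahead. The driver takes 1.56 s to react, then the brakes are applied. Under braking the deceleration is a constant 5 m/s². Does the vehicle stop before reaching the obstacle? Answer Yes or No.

Yes

92 km/h ÷ 3.6 = 25.5556 m/s.
Reaction distance = 25.5556 × 1.56 = 39.867 m.
Braking distance = v²/(2a) = 653.089 / 10.000 = 65.309 m.
Total stopping distance = 39.867 + 65.309 = 105.176 m, vs 140 m available — it stops with 140 − 105.176 = 34.824 m to spare.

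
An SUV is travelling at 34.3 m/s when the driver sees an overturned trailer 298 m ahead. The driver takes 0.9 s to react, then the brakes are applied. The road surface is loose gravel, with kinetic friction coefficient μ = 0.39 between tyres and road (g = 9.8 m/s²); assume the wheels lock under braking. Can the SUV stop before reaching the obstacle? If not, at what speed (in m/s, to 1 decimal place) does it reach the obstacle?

Yes — it stops about 113.2 m short of the obstacle, so it never reaches it

a = μg = 0.39 × 9.8 = 3.822 m/s².
Reaction distance = 34.3000 × 0.9 = 30.870 m.
Braking distance = v²/(2a) = 1176.490 / 7.644 = 153.910 m.
Total stopping distance = 30.870 + 153.910 = 184.780 m, vs 298 m available — it stops with 298 − 184.780 = 113.220 m to spare.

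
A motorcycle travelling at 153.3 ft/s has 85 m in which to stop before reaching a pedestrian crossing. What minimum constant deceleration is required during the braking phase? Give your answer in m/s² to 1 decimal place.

153.3 ft/s × 0.3048 = 46.7258 m/s.
v² = 2a·d ⇒ a = v²/(2d) = 46.7258² / (2 × 85.000) = 2183.300 / 170.000 = 12.8429 m/s².

Required deceleration ≈ 12.8 m/s²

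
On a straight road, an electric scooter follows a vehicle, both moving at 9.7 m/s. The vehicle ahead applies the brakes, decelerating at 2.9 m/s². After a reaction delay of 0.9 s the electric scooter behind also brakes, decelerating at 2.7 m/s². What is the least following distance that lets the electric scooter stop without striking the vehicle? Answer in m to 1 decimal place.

Leader travels v²/(2a_L) = 94.090 / 5.800 = 16.222 m before stopping.
Follower covers v·t_r = 9.7000 × 0.9 = 8.730 m while reacting, then v²/(2a_F) = 94.090 / 5.400 = 17.424 m while braking, for a total of 8.730 + 17.424 = 26.154 m.
Since a_F ≤ a_L and the follower starts braking later, the follower is never slower than the leader, so the closest approach is when both have stopped.
Minimum gap = 26.154 − 16.222 = 9.932 m.

Minimum gap ≈ 9.9 m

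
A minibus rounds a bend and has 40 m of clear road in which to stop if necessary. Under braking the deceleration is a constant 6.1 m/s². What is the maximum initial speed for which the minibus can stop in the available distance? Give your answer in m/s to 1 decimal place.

Maximum speed ≈ 22.1 m/s

v²/(2a) = d ⇒ v = √(2 × 6.100 × 40) = √488.00 = 22.0907 m/s.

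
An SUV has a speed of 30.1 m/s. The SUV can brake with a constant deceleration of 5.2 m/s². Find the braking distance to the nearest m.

Braking distance = v²/(2a) = 30.1000² / (2 × 5.200) = 906.010 / 10.400 = 87.116 m.

Braking distance ≈ 87 m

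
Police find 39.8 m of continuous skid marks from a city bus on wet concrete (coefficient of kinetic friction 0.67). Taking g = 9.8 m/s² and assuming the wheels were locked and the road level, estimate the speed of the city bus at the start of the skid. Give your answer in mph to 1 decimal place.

Deceleration a = μg = 0.67 × 9.8 = 6.566 m/s².
v = √(2a·d) = √(2 × 6.566 × 39.8) = √522.654 = 22.8616 m/s.
= 22.8616 ÷ 0.44704 = 51.140 mph.

Initial speed ≈ 51.1 mph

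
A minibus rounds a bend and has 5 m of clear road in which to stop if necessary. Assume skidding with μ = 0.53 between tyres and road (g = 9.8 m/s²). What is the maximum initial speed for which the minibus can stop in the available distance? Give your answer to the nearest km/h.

Maximum speed ≈ 26 km/h

a = μg = 0.53 × 9.8 = 5.194 m/s².
v²/(2a) = d ⇒ v = √(2 × 5.194 × 5) = √51.94 = 7.2069 m/s.
7.2069 m/s × 3.6 = 25.945 km/h.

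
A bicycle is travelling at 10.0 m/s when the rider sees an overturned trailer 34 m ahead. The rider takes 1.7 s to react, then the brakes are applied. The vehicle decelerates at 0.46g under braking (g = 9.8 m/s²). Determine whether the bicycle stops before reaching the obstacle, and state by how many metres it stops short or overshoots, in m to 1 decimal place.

a = 0.46 × 9.8 = 4.508 m/s².
Reaction distance = 10.0000 × 1.7 = 17.000 m.
Braking distance = v²/(2a) = 100.000 / 9.016 = 11.091 m.
Total stopping distance = 17.000 + 11.091 = 28.091 m, vs 34 m available — it stops with 34 − 28.091 = 5.909 m to spare.

Yes — it stops 5.9 m short of the obstacle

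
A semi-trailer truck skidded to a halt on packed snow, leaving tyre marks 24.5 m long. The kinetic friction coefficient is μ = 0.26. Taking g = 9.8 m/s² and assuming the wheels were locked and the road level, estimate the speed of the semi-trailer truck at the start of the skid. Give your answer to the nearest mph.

Initial speed ≈ 25 mph

Deceleration a = μg = 0.26 × 9.8 = 2.548 m/s².
v = √(2a·d) = √(2 × 2.548 × 24.5) = √124.852 = 11.1737 m/s.
= 11.1737 ÷ 0.44704 = 24.995 mph.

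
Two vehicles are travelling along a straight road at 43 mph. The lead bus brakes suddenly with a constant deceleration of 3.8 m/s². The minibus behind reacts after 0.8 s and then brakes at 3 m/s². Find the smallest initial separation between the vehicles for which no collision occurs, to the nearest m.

43 mph × 0.44704 = 19.2227 m/s.
Leader travels v²/(2a_L) = 369.512 / 7.600 = 48.620 m before stopping.
Follower covers v·t_r = 19.2227 × 0.8 = 15.378 m while reacting, then v²/(2a_F) = 369.512 / 6.000 = 61.585 m while braking, for a total of 15.378 + 61.585 = 76.963 m.
Since a_F ≤ a_L and the follower starts braking later, the follower is never slower than the leader, so the closest approach is when both have stopped.
Minimum gap = 76.963 − 48.620 = 28.343 m.

Minimum gap ≈ 28 m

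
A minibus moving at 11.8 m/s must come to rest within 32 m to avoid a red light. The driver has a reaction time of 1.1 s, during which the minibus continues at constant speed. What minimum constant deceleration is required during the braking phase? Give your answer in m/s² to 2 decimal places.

Required deceleration ≈ 3.66 m/s²

Distance covered during reaction = 11.8000 × 1.1 = 12.980 m.
Distance available for braking: 32 − 12.980 = 19.020 m.
v² = 2a·d ⇒ a = v²/(2d) = 11.8000² / (2 × 19.020) = 139.240 / 38.040 = 3.6604 m/s².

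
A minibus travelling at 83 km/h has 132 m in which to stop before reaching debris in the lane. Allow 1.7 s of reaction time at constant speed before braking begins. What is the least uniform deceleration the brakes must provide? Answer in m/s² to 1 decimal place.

Required deceleration ≈ 2.9 m/s²

83 km/h ÷ 3.6 = 23.0556 m/s.
Distance covered during reaction = 23.0556 × 1.7 = 39.195 m.
Distance available for braking: 132 − 39.195 = 92.805 m.
v² = 2a·d ⇒ a = v²/(2d) = 23.0556² / (2 × 92.805) = 531.561 / 185.610 = 2.8639 m/s².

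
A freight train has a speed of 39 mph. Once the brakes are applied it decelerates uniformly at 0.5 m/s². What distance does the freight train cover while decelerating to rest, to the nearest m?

39 mph × 0.44704 = 17.4346 m/s.
Braking distance = v²/(2a) = 17.4346² / (2 × 0.500) = 303.965 / 1.000 = 303.965 m.

Braking distance ≈ 304 m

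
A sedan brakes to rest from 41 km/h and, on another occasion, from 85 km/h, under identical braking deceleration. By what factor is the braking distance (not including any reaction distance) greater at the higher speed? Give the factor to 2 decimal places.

Braking distance d = v²/(2a), so with a fixed, d ∝ v².
Factor = (85/41)² = 2.0732² = 4.2982.

Factor ≈ 4.30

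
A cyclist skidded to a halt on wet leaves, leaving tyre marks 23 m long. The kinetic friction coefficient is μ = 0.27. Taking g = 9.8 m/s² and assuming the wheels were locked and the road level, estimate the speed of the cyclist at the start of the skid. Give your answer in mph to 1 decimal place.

Deceleration a = μg = 0.27 × 9.8 = 2.646 m/s².
v = √(2a·d) = √(2 × 2.646 × 23) = √121.716 = 11.0325 m/s.
= 11.0325 ÷ 0.44704 = 24.679 mph.

Initial speed ≈ 24.7 mph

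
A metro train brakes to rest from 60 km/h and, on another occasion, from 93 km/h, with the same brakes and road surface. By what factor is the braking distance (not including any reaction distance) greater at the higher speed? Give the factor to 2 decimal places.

Braking distance d = v²/(2a), so with a fixed, d ∝ v².
Factor = (93/60)² = 1.5500² = 2.4025.

Factor ≈ 2.40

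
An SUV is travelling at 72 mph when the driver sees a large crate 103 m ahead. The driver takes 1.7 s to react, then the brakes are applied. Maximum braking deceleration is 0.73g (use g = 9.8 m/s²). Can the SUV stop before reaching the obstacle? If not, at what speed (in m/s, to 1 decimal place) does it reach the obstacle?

No — it strikes the obstacle at 18.6 m/s

72 mph × 0.44704 = 32.1869 m/s.
a = 0.73 × 9.8 = 7.154 m/s².
Reaction distance = 32.1869 × 1.7 = 54.718 m.
Braking distance needed to stop: v²/(2a) = 1035.997 / 14.308 = 72.407 m, so total needed = 54.718 + 72.407 = 127.125 m > 103 m — it cannot stop.
Distance remaining when braking begins: 103 − 54.718 = 48.282 m.
v² = v₀² − 2a·d = 1035.997 − 2 × 7.154 × 48.282 = 345.178 m²/s².
v = √345.178 = 18.579 m/s.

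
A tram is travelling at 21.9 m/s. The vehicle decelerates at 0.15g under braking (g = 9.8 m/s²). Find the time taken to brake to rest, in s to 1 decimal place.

a = 0.15 × 9.8 = 1.470 m/s².
Braking time = v/a = 21.9000 / 1.470 = 14.898 s.

Braking time ≈ 14.9 s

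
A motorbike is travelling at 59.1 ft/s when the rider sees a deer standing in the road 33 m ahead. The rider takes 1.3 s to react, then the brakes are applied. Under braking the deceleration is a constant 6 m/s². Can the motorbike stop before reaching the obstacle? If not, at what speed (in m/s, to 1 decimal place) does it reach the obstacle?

59.1 ft/s × 0.3048 = 18.0137 m/s.
Reaction distance = 18.0137 × 1.3 = 23.418 m.
Braking distance needed to stop: v²/(2a) = 324.493 / 12.000 = 27.041 m, so total needed = 23.418 + 27.041 = 50.459 m > 33 m — it cannot stop.
Distance remaining when braking begins: 33 − 23.418 = 9.582 m.
v² = v₀² − 2a·d = 324.493 − 2 × 6.000 × 9.582 = 209.509 m²/s².
v = √209.509 = 14.474 m/s.

No — it strikes the obstacle at 14.5 m/s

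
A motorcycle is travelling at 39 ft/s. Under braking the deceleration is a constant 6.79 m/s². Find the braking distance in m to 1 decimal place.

39 ft/s × 0.3048 = 11.8872 m/s.
Braking distance = v²/(2a) = 11.8872² / (2 × 6.790) = 141.306 / 13.580 = 10.405 m.

Braking distance ≈ 10.4 m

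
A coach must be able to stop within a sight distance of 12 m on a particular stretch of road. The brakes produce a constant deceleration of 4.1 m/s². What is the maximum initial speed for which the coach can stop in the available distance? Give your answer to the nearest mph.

Maximum speed ≈ 22 mph

v²/(2a) = d ⇒ v = √(2 × 4.100 × 12) = √98.40 = 9.9197 m/s.
9.9197 m/s ÷ 0.44704 = 22.190 mph.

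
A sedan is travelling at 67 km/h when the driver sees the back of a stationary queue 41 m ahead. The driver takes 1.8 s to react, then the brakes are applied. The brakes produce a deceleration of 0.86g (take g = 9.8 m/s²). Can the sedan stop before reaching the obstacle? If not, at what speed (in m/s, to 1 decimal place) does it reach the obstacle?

67 km/h ÷ 3.6 = 18.6111 m/s.
a = 0.86 × 9.8 = 8.428 m/s².
Reaction distance = 18.6111 × 1.8 = 33.500 m.
Braking distance needed to stop: v²/(2a) = 346.373 / 16.856 = 20.549 m, so total needed = 33.500 + 20.549 = 54.049 m > 41 m — it cannot stop.
Distance remaining when braking begins: 41 − 33.500 = 7.500 m.
v² = v₀² − 2a·d = 346.373 − 2 × 8.428 × 7.500 = 219.953 m²/s².
v = √219.953 = 14.831 m/s.

No — it strikes the obstacle at 14.8 m/s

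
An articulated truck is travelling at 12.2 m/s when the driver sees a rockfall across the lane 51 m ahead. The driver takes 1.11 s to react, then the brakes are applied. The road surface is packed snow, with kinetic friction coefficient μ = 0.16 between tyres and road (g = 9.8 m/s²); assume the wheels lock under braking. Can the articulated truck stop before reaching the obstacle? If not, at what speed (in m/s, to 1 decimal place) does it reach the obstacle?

a = μg = 0.16 × 9.8 = 1.568 m/s².
Reaction distance = 12.2000 × 1.11 = 13.542 m.
Braking distance needed to stop: v²/(2a) = 148.840 / 3.136 = 47.462 m, so total needed = 13.542 + 47.462 = 61.004 m > 51 m — it cannot stop.
Distance remaining when braking begins: 51 − 13.542 = 37.458 m.
v² = v₀² − 2a·d = 148.840 − 2 × 1.568 × 37.458 = 31.372 m²/s².
v = √31.372 = 5.601 m/s.

No — it strikes the obstacle at 5.6 m/s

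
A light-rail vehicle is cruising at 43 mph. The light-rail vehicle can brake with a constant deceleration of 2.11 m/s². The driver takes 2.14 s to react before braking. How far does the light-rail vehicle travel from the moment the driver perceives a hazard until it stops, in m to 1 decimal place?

43 mph × 0.44704 = 19.2227 m/s.
Reaction distance = v·t_r = 19.2227 × 2.14 = 41.137 m.
Braking distance = v²/(2a) = 19.2227² / (2 × 2.110) = 369.512 / 4.220 = 87.562 m.
Total = 41.137 + 87.562 = 128.699 m.

Total stopping distance ≈ 128.7 m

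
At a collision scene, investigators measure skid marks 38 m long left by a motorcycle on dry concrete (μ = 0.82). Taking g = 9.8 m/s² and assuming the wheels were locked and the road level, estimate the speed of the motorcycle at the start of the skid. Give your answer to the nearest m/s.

Deceleration a = μg = 0.82 × 9.8 = 8.036 m/s².
v = √(2a·d) = √(2 × 8.036 × 38) = √610.736 = 24.7131 m/s.

Initial speed ≈ 25 m/s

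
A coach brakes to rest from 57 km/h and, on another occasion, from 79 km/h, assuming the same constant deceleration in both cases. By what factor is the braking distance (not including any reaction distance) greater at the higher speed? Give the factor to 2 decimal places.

Factor ≈ 1.92

Braking distance d = v²/(2a), so with a fixed, d ∝ v².
Factor = (79/57)² = 1.3860² = 1.9210.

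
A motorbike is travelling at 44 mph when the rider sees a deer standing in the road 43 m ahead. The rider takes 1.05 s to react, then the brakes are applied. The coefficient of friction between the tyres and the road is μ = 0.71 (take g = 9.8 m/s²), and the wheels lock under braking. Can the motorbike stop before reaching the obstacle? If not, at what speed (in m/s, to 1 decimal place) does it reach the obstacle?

No — it strikes the obstacle at 8.7 m/s

44 mph × 0.44704 = 19.6698 m/s.
a = μg = 0.71 × 9.8 = 6.958 m/s².
Reaction distance = 19.6698 × 1.05 = 20.653 m.
Braking distance needed to stop: v²/(2a) = 386.901 / 13.916 = 27.803 m, so total needed = 20.653 + 27.803 = 48.456 m > 43 m — it cannot stop.
Distance remaining when braking begins: 43 − 20.653 = 22.347 m.
v² = v₀² − 2a·d = 386.901 − 2 × 6.958 × 22.347 = 75.920 m²/s².
v = √75.920 = 8.713 m/s.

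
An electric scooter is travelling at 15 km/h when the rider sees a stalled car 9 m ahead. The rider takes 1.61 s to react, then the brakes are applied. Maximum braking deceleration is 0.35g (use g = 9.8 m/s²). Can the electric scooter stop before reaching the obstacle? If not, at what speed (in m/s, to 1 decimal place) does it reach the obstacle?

No — it strikes the obstacle at 1.3 m/s

15 km/h ÷ 3.6 = 4.1667 m/s.
a = 0.35 × 9.8 = 3.430 m/s².
Reaction distance = 4.1667 × 1.61 = 6.708 m.
Braking distance needed to stop: v²/(2a) = 17.361 / 6.860 = 2.531 m, so total needed = 6.708 + 2.531 = 9.239 m > 9 m — it cannot stop.
Distance remaining when braking begins: 9 − 6.708 = 2.292 m.
v² = v₀² − 2a·d = 17.361 − 2 × 3.430 × 2.292 = 1.638 m²/s².
v = √1.638 = 1.280 m/s.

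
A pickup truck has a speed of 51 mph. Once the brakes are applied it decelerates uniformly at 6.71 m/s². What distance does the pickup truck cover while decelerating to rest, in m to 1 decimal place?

Braking distance ≈ 38.7 m

51 mph × 0.44704 = 22.7990 m/s.
Braking distance = v²/(2a) = 22.7990² / (2 × 6.710) = 519.794 / 13.420 = 38.733 m.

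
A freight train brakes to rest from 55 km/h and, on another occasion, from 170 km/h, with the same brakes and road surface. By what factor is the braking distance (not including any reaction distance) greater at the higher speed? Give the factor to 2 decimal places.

Braking distance d = v²/(2a), so with a fixed, d ∝ v².
Factor = (170/55)² = 3.0909² = 9.5537.

Factor ≈ 9.55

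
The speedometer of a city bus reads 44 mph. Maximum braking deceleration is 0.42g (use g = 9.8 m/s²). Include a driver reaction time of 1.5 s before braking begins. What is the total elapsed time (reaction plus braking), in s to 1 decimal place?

Total time ≈ 6.3 s

44 mph × 0.44704 = 19.6698 m/s.
a = 0.42 × 9.8 = 4.116 m/s².
Braking time = v/a = 19.6698 / 4.116 = 4.779 s.
Total = 1.5 + 4.779 = 6.279 s.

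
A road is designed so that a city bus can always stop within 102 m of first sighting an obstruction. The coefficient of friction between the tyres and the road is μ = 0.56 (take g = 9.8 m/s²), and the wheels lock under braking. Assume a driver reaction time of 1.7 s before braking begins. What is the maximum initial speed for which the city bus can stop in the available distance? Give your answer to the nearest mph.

a = μg = 0.56 × 9.8 = 5.488 m/s².
Stopping distance: v·t_r + v²/(2a) = 102 with t_r = 1.7 s and a = 5.488 m/s².
So v² + 18.659 v − 1119.55 = 0.
Positive root: v = −a·t_r + √((a·t_r)² + 2a·d) = −9.330 + √(87.049 + 1119.55) = 25.4061 m/s.
25.4061 m/s ÷ 0.44704 = 56.832 mph.

Maximum speed ≈ 57 mph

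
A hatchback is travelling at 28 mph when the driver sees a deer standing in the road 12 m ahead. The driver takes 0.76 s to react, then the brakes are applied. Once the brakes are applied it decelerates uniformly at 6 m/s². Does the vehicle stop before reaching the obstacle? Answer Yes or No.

No

28 mph × 0.44704 = 12.5171 m/s.
Reaction distance = 12.5171 × 0.76 = 9.513 m.
Braking distance = v²/(2a) = 156.678 / 12.000 = 13.056 m.
Total stopping distance = 9.513 + 13.056 = 22.569 m, vs 12 m available — it cannot stop in time and overshoots by 22.569 − 12 = 10.569 m.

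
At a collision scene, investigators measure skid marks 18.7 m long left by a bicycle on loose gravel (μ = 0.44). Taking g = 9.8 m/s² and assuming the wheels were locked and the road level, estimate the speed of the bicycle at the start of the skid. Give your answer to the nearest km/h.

Initial speed ≈ 46 km/h

Deceleration a = μg = 0.44 × 9.8 = 4.312 m/s².
v = √(2a·d) = √(2 × 4.312 × 18.7) = √161.269 = 12.6992 m/s.
= 12.6992 × 3.6 = 45.717 km/h.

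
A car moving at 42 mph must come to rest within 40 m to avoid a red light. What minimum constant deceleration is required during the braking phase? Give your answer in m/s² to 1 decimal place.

42 mph × 0.44704 = 18.7757 m/s.
v² = 2a·d ⇒ a = v²/(2d) = 18.7757² / (2 × 40.000) = 352.527 / 80.000 = 4.4066 m/s².

Required deceleration ≈ 4.4 m/s²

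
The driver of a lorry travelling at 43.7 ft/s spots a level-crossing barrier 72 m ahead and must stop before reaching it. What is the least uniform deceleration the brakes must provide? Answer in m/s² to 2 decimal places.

Required deceleration ≈ 1.23 m/s²

43.7 ft/s × 0.3048 = 13.3198 m/s.
v² = 2a·d ⇒ a = v²/(2d) = 13.3198² / (2 × 72.000) = 177.417 / 144.000 = 1.2321 m/s².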